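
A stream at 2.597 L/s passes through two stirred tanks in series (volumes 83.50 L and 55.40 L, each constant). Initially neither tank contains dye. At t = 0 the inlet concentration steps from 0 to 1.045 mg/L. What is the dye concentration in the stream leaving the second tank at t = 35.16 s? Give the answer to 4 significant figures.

0.4010 mg/L

Each tank obeys Vᵢ dCᵢ/dt = Q(Cᵢ₋₁ − Cᵢ), so τᵢ = Vᵢ/Q.
τ₁ = 83.50/2.597 = 32.1525 s; τ₂ = 55.40/2.597 = 21.3323 s.
Solving the cascade with C₁(0)=C₂(0)=0 gives C₂(t) = C_in[1 − (τ₁ e^(−t/τ₁) − τ₂ e^(−t/τ₂))/(τ₁ − τ₂)].
At t = 35.16: e^(−t/τ₁) = 0.335029, e^(−t/τ₂) = 0.192395.
C₂ = 1.045·[1 − (32.1525·0.335029 − 21.3323·0.192395)/(10.8202)] = 1.045·0.383765 = 0.401034 mg/L.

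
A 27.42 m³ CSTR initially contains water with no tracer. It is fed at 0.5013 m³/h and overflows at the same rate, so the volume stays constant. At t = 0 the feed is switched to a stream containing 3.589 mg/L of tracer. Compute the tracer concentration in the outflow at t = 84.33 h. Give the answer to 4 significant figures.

2.821 mg/L

Unsteady species balance (constant V, well mixed): V dC/dt = Q(C_in − C).
Rewrite as dC/dt + C/τ = C_in/τ, τ = V/Q = 54.6978 h.
This is linear first-order; C(t) = C_in + (C₀ − C_in) e^(−t/τ).
C(84.33) = 3.589 + (0 − 3.589)·e^(−84.33/54.6978) = 3.589 + (-3.58900)·0.214007 = 2.82093 mg/L.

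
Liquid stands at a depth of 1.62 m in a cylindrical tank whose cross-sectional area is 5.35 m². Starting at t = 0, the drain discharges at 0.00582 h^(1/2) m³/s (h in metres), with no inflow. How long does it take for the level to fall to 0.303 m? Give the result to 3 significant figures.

Mass balance (ρ constant): A dh/dt = −0.00582 √h.
Separate and integrate: 2(√h − √h₀) = −(0.00582/A) t.
t = 2A(√h₀ − √h)/0.00582 = 2·5.35·(√1.62 − √0.303)/0.00582
  = 10.700 × (1.2728 − 0.55045) / 0.00582 = 1328.0 s.

1330 s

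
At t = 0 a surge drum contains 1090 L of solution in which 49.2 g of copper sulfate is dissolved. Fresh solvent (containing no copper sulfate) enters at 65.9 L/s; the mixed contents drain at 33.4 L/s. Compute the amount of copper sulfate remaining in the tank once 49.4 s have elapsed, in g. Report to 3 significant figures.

Let m(t) be the amount of copper sulfate. Volume: V(t) = V₀ + (Q_in − Q_out) t = 1090 + 32.500 t; V(49.4) = 2695.5 L.
Solute balance: dm/dt = 0 − Q_out C = −Q_out m/V(t).
dm/m = −Q_out dt/(V₀ + 32.500 t); integrating gives ln(m/m₀) = −(Q_out/(Q_in−Q_out)) ln(V/V₀).
m = m₀ (V₀/V)^(Q_out/(Q_in−Q_out)) = 49.2 × (1090/2695.5)^(1.0277) = 19.403 g.

19.4 g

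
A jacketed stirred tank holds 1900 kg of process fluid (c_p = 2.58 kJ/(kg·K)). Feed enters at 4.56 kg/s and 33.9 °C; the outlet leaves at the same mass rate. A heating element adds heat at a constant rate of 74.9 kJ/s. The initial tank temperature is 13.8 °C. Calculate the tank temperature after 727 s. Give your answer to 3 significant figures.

Unsteady energy balance on the tank contents: M c_p dT/dt = ṁ c_p (T_in − T) + 74.9.
τ = M/ṁ = 416.67 s; T_ss = T_in + Q̇/(ṁ c_p) = 33.9 + 74.9/(4.56·2.58) = 40.266 °C.
Integrating: T(t) = T_ss + (T₀ − T_ss) e^(−t/τ).
T(727) = 40.266 + (-26.466)·e^(−727/416.67) = 40.266 + (-26.466)·0.17468 = 35.643 °C.

35.6 °C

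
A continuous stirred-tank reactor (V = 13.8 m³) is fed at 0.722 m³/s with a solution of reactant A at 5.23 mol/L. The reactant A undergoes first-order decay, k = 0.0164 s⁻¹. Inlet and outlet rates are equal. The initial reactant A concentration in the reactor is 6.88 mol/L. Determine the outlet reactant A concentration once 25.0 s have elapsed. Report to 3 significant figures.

4.50 mol/L

V dC/dt = Q(C_in − C) − k V C.
dC/dt = (Q/V) C_in − (Q/V + k) C; effective rate a = Q/V + k = 0.052319 + 0.0164 = 0.068719 s⁻¹.
C_ss = Q C_in/(Q + kV) = 3.9818 mol/L; C(t) = C_ss + (C₀ − C_ss) e^(−a t).
C(25.0) = 3.9818 + (2.8982)·e^(−0.068719·25.0) = 3.9818 + (2.8982)·0.17943 = 4.5019 mol/L.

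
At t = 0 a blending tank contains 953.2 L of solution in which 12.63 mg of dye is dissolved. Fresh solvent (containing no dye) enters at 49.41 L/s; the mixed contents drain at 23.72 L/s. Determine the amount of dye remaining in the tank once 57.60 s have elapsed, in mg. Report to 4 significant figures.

Total volume: dV/dt = Q_in − Q_out = 25.6900 L/s, so V(t) = 953.2 + 25.6900 t and V(57.60) = 2432.94 L.
Solute balance: dm/dt = 0 − Q_out C = −Q_out m/V(t).
Separate: dm/m = −Q_out dt/V(t) ⇒ ln(m/m₀) = −(Q_out/(Q_in−Q_out)) ln(V/V₀).
m = m₀ (V₀/V)^(Q_out/(Q_in−Q_out)) = 12.63 × (953.2/2432.94)^(0.923316) = 5.31694 mg.

5.317 mg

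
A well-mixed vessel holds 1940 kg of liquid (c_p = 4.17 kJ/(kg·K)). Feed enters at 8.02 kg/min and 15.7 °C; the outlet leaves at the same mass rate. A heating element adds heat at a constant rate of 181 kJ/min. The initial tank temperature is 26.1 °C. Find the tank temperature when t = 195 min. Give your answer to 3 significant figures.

23.3 °C

M c_p dT/dt = ṁ c_p (T_in − T) + Q̇.
Rearrange: dT/dt = (T_ss − T)/τ with τ = M/ṁ = 241.90 min and T_ss = T_in + Q̇/(ṁ c_p) = 21.112 °C.
Solution: T(t) = T_ss + (T₀ − T_ss) e^(−t/τ).
T(195) = 21.112 + (4.9879)·e^(−195/241.90) = 21.112 + (4.9879)·0.44658 = 23.340 °C.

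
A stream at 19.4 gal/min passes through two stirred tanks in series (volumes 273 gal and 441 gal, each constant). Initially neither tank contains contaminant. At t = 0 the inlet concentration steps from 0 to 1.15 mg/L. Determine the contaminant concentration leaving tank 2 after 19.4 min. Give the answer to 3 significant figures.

0.335 mg/L

Each tank obeys Vᵢ dCᵢ/dt = Q(Cᵢ₋₁ − Cᵢ), so τᵢ = Vᵢ/Q.
τ₁ = 273/19.4 = 14.072 min; τ₂ = 441/19.4 = 22.732 min.
Solving the cascade with C₁(0)=C₂(0)=0 gives C₂(t) = C_in[1 − (τ₁ e^(−t/τ₁) − τ₂ e^(−t/τ₂))/(τ₁ − τ₂)].
At t = 19.4: e^(−t/τ₁) = 0.25193, e^(−t/τ₂) = 0.42595.
C₂ = 1.15·[1 − (14.072·0.25193 − 22.732·0.42595)/(-8.6598)] = 1.15·0.29126 = 0.33494 mg/L.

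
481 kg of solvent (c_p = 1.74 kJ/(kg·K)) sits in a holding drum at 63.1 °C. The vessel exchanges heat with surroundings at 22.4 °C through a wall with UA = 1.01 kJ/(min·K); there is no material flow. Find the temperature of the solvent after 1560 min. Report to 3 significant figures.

28.6 °C

Lumped-capacitance energy balance: M c_p dT/dt = UA(T_amb − T).
dT/dt = (T_ss − T)/τ with T_ss = T_amb = 22.400 °C, τ = M c_p/UA = 481·1.74/1.01 = 828.65 min.
Solution: T(t) = T_ss + (T₀ − T_ss) e^(−t/τ).
T(1560) = 22.400 + (40.700)·0.15220 = 28.594 °C.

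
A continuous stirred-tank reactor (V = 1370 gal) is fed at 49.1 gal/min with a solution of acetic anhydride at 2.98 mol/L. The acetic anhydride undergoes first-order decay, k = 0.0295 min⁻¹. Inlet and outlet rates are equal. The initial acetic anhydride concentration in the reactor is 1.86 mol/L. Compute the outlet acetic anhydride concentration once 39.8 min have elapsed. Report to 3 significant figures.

Species balance: V dC/dt = Q C_in − Q C − k V C.
dC/dt = (Q/V) C_in − (Q/V + k) C; effective rate a = Q/V + k = 0.035839 + 0.0295 = 0.065339 min⁻¹.
C_ss = Q C_in/(Q + kV) = 1.6346 mol/L; C(t) = C_ss + (C₀ − C_ss) e^(−a t).
C(39.8) = 1.6346 + (0.22544)·e^(−0.065339·39.8) = 1.6346 + (0.22544)·0.074236 = 1.6513 mol/L.

1.65 mol/L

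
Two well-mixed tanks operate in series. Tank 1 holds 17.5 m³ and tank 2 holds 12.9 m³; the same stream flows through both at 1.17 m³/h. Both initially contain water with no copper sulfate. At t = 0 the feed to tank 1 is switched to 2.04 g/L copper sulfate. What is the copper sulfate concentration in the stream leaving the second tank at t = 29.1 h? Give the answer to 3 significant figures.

1.34 g/L

Species balance on tank i: dCᵢ/dt = (Cᵢ₋₁ − Cᵢ)/τᵢ with τᵢ = Vᵢ/Q.
τ₁ = 17.5/1.17 = 14.957 h; τ₂ = 12.9/1.17 = 11.026 h.
Tank 1: C₁ = C_in(1 − e^(−t/τ₁)). Tank 2 (τ₁ ≠ τ₂): C₂ = C_in[1 − (τ₁ e^(−t/τ₁) − τ₂ e^(−t/τ₂))/(τ₁ − τ₂)].
At t = 29.1: e^(−t/τ₁) = 0.14291, e^(−t/τ₂) = 0.071411.
C₂ = 2.04·[1 − (14.957·0.14291 − 11.026·0.071411)/(3.9316)] = 2.04·0.65658 = 1.3394 g/L.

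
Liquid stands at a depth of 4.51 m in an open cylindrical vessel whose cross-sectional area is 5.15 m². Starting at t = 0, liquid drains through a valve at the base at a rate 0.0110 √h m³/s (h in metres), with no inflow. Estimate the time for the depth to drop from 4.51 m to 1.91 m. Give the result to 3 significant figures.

With no inflow, A dh/dt = −0.0110 √h.
Separate and integrate: 2(√h − √h₀) = −(0.0110/A) t.
t = 2A(√h₀ − √h)/0.0110 = 2·5.15·(√4.51 − √1.91)/0.0110
  = 10.300 × (2.1237 − 1.3820) / 0.0110 = 694.45 s.

694 s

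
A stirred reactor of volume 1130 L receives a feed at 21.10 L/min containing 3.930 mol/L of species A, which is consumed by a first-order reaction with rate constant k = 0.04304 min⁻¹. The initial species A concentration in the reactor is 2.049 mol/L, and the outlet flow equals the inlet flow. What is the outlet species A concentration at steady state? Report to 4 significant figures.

1.189 mol/L

Species balance: V dC/dt = Q C_in − Q C − k V C.
At steady state: 0 = Q C_in − (Q + kV) C_ss, so C_ss = Q C_in/(Q + kV).
C_ss = 21.10·3.930/(21.10 + 0.04304·1130) = 82.9230/69.7352 = 1.18911 mol/L.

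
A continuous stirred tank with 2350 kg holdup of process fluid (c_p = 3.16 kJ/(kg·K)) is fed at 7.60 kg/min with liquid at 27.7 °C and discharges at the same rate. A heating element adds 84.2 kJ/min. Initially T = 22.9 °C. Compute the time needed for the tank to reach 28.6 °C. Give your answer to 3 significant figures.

M c_p dT/dt = ṁ c_p (T_in − T) + Q̇.
τ = M/ṁ = 309.21 min; T_ss = T_in + Q̇/(ṁ c_p) = 31.206 °C.
T(t) = T_ss + (T₀ − T_ss) e^(−t/τ). Set T = 28.6:
e^(−t/τ) = (28.6 − 31.206)/(22.9 − 31.206) = 0.31375
t = −309.21 · ln(0.31375) = 358.43 min.

358 min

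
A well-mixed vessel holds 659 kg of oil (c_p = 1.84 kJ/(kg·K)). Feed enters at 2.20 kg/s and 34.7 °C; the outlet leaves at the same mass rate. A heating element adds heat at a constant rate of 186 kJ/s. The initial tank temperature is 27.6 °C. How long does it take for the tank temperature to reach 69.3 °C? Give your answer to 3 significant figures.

462 s

First-law balance (no shaft work): M c_p dT/dt = ṁ c_p (T_in − T) + 186.
τ = M/ṁ = 299.55 s; T_ss = T_in + Q̇/(ṁ c_p) = 80.649 °C.
T(t) = T_ss + (T₀ − T_ss) e^(−t/τ). Set T = 69.3:
e^(−t/τ) = (69.3 − 80.649)/(27.6 − 80.649) = 0.21393
t = −299.55 · ln(0.21393) = 461.93 s.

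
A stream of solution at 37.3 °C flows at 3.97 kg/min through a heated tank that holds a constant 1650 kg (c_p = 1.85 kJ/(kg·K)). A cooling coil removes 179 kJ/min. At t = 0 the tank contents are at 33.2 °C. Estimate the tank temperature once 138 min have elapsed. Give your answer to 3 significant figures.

M c_p dT/dt = ṁ c_p (T_in − T) − Q̇.
Rearrange: dT/dt = (T_ss − T)/τ with τ = M/ṁ = 415.62 min and T_ss = T_in − Q̇/(ṁ c_p) = 12.928 °C.
Integrating: T(t) = T_ss + (T₀ − T_ss) e^(−t/τ).
T(138) = 12.928 + (20.272)·e^(−138/415.62) = 12.928 + (20.272)·0.71746 = 27.472 °C.

27.5 °C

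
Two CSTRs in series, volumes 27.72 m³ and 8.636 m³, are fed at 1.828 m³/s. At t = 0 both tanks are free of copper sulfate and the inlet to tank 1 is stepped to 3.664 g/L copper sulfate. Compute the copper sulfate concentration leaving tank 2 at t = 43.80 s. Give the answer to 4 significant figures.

3.368 g/L

Time constants: τᵢ = Vᵢ/Q for each well-mixed tank.
τ₁ = 27.72/1.828 = 15.1641 s; τ₂ = 8.636/1.828 = 4.72429 s.
Tank 1: C₁ = C_in(1 − e^(−t/τ₁)). Tank 2 (τ₁ ≠ τ₂): C₂ = C_in[1 − (τ₁ e^(−t/τ₁) − τ₂ e^(−t/τ₂))/(τ₁ − τ₂)].
At t = 43.80: e^(−t/τ₁) = 0.0556653, e^(−t/τ₂) = 9.40921e-05.
C₂ = 3.664·[1 − (15.1641·0.0556653 − 4.72429·9.40921e-05)/(10.4398)] = 3.664·0.919187 = 3.36790 g/L.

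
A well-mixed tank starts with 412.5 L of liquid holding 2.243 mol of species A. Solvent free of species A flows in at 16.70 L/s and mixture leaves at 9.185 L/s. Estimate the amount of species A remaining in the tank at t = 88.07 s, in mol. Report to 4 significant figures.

0.6962 mol

Let m(t) be the amount of species A. Volume: V(t) = V₀ + (Q_in − Q_out) t = 412.5 + 7.51500 t; V(88.07) = 1074.35 L.
Solute balance: dm/dt = 0 − Q_out C = −Q_out m/V(t).
dm/m = −Q_out dt/(V₀ + 7.51500 t); integrating gives ln(m/m₀) = −(Q_out/(Q_in−Q_out)) ln(V/V₀).
m = m₀ (V₀/V)^(Q_out/(Q_in−Q_out)) = 2.243 × (412.5/1074.35)^(1.22222) = 0.696188 mol.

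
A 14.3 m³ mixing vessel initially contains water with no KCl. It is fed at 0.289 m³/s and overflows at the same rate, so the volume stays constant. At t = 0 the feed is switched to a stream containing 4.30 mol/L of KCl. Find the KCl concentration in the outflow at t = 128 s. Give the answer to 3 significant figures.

3.98 mol/L

Mass balance on the solute (V constant): V dC/dt = Q(C_in − C).
So dC/dt = (C_in − C)/τ with τ = V/Q = 14.3/0.289 = 49.481 s.
Integrating: C(t) = C_in + (C₀ − C_in) e^(−t/τ).
C(128) = 4.30 + (0 − 4.30)·e^(−128/49.481) = 4.30 + (-4.3000)·0.075256 = 3.9764 mol/L.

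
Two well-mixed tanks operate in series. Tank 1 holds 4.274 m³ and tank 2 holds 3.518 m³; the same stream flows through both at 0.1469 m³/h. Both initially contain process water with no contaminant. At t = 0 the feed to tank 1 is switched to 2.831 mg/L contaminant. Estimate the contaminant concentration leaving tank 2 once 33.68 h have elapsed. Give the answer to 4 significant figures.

1.030 mg/L

Each tank obeys Vᵢ dCᵢ/dt = Q(Cᵢ₋₁ − Cᵢ), so τᵢ = Vᵢ/Q.
τ₁ = 4.274/0.1469 = 29.0946 h; τ₂ = 3.518/0.1469 = 23.9483 h.
Solving the cascade with C₁(0)=C₂(0)=0 gives C₂(t) = C_in[1 − (τ₁ e^(−t/τ₁) − τ₂ e^(−t/τ₂))/(τ₁ − τ₂)].
At t = 33.68: e^(−t/τ₁) = 0.314239, e^(−t/τ₂) = 0.245032.
C₂ = 2.831·[1 − (29.0946·0.314239 − 23.9483·0.245032)/(5.14636)] = 2.831·0.363714 = 1.02967 mg/L.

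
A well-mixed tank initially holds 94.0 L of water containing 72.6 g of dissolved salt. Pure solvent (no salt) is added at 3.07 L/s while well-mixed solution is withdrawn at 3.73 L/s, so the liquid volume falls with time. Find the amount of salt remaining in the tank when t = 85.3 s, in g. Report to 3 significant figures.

0.416 g

Total volume: dV/dt = Q_in − Q_out = -0.66000 L/s, so V(t) = 94.0 − 0.66000 t and V(85.3) = 37.702 L.
Solute balance: dm/dt = 0 − Q_out C = −Q_out m/V(t).
Separate: dm/m = −Q_out dt/V(t) ⇒ ln(m/m₀) = −(Q_out/(Q_in−Q_out)) ln(V/V₀).
m = m₀ (V₀/V)^(Q_out/(Q_in−Q_out)) = 72.6 × (94.0/37.702)^(-5.6515) = 0.41555 g.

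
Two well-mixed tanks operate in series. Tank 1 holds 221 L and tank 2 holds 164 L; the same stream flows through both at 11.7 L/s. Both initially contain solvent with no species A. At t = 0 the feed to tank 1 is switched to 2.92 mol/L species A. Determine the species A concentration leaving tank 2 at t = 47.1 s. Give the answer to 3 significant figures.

2.28 mol/L

Each tank obeys Vᵢ dCᵢ/dt = Q(Cᵢ₋₁ − Cᵢ), so τᵢ = Vᵢ/Q.
τ₁ = 221/11.7 = 18.889 s; τ₂ = 164/11.7 = 14.017 s.
Tank 1: C₁ = C_in(1 − e^(−t/τ₁)). Tank 2 (τ₁ ≠ τ₂): C₂ = C_in[1 − (τ₁ e^(−t/τ₁) − τ₂ e^(−t/τ₂))/(τ₁ − τ₂)].
At t = 47.1: e^(−t/τ₁) = 0.082618, e^(−t/τ₂) = 0.034729.
C₂ = 2.92·[1 − (18.889·0.082618 − 14.017·0.034729)/(4.8718)] = 2.92·0.77960 = 2.2764 mol/L.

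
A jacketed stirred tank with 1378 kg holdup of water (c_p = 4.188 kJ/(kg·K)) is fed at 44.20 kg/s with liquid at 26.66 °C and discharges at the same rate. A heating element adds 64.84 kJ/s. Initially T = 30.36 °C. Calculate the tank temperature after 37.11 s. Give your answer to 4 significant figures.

28.03 °C

Unsteady energy balance on the tank contents: M c_p dT/dt = ṁ c_p (T_in − T) + 64.84.
τ = M/ṁ = 31.1765 s; T_ss = T_in + Q̇/(ṁ c_p) = 26.66 + 64.84/(44.20·4.188) = 27.0103 °C.
Solution: T(t) = T_ss + (T₀ − T_ss) e^(−t/τ).
T(37.11) = 27.0103 + (3.34972)·e^(−37.11/31.1765) = 27.0103 + (3.34972)·0.304124 = 28.0290 °C.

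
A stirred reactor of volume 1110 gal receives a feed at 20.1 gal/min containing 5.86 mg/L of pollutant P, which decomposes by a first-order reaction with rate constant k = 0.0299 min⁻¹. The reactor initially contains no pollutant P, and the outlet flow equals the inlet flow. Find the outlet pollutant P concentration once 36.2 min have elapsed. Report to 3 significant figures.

1.82 mg/L

V dC/dt = Q(C_in − C) − k V C.
This is linear with rate a = Q/V + k = 0.048008 min⁻¹.
C_ss = Q C_in/(Q + kV) = 2.2103 mg/L; C(t) = C_ss + (C₀ − C_ss) e^(−a t).
C(36.2) = 2.2103 + (-2.2103)·e^(−0.048008·36.2) = 2.2103 + (-2.2103)·0.17589 = 1.8215 mg/L.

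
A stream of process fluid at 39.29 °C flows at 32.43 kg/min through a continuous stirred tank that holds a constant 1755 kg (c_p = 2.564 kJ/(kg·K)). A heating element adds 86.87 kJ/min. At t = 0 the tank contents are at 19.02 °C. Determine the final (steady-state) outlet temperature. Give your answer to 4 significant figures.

40.33 °C

Unsteady energy balance on the tank contents: M c_p dT/dt = ṁ c_p (T_in − T) + 86.87.
At steady state dT/dt = 0 ⇒ T_ss = T_in + Q̇/(ṁ c_p) = 39.29 + 86.87/(32.43·2.564) = 40.3347 °C.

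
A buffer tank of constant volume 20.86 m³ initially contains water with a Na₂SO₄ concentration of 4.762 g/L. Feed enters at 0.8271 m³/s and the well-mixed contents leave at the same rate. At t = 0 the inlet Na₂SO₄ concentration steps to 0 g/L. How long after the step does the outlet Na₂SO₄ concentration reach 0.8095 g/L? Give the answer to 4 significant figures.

44.69 s

Mass balance on the solute (V constant): V dC/dt = Q(C_in − C), so τ = V/Q = 25.2207 s.
C(t) = C_in + (C₀ − C_in) e^(−t/τ). Set C = 0.8095 and solve for t:
e^(−t/τ) = (C − C_in)/(C₀ − C_in) = (0.8095 − 0)/(4.762 − 0) = 0.169992
t = −τ ln(…) = 25.2207 × 1.77201 = 44.6912 s.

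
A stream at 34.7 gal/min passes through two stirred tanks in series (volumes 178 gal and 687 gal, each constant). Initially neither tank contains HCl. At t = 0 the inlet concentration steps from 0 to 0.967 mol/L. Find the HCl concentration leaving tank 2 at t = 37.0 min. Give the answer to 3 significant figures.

0.766 mol/L

Each tank obeys Vᵢ dCᵢ/dt = Q(Cᵢ₋₁ − Cᵢ), so τᵢ = Vᵢ/Q.
τ₁ = 178/34.7 = 5.1297 min; τ₂ = 687/34.7 = 19.798 min.
Solving the cascade with C₁(0)=C₂(0)=0 gives C₂(t) = C_in[1 − (τ₁ e^(−t/τ₁) − τ₂ e^(−t/τ₂))/(τ₁ − τ₂)].
At t = 37.0: e^(−t/τ₁) = 0.00073700, e^(−t/τ₂) = 0.15430.
C₂ = 0.967·[1 − (5.1297·0.00073700 − 19.798·0.15430)/(-14.669)] = 0.967·0.79200 = 0.76586 mol/L.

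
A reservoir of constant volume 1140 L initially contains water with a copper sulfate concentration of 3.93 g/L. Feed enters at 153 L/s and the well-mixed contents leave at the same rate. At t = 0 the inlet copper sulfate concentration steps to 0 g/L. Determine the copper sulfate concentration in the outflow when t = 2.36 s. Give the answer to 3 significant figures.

2.86 g/L

Species balance on the tank: V dC/dt = Q(C_in − C).
So dC/dt = (C_in − C)/τ with τ = V/Q = 1140/153 = 7.4510 s.
This is linear first-order; C(t) = C_in + (C₀ − C_in) e^(−t/τ).
C(2.36) = 0 + (3.93 − 0)·e^(−2.36/7.4510) = 0 + (3.9300)·0.72852 = 2.8631 g/L.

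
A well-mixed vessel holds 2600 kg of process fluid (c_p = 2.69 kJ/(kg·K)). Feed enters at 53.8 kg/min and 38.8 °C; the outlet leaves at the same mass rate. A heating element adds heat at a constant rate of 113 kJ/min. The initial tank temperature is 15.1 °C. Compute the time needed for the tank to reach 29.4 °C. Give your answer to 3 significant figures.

42.4 min

Energy balance: M c_p dT/dt = ṁ c_p (T_in − T) + 113.
τ = M/ṁ = 48.327 min; T_ss = T_in + Q̇/(ṁ c_p) = 39.581 °C.
T(t) = T_ss + (T₀ − T_ss) e^(−t/τ). Set T = 29.4:
e^(−t/τ) = (29.4 − 39.581)/(15.1 − 39.581) = 0.41587
t = −48.327 · ln(0.41587) = 42.402 min.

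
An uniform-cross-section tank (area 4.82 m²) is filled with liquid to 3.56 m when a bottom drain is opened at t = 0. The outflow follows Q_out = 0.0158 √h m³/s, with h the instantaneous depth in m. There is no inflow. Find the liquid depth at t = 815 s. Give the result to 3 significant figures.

Volume balance on the tank: A dh/dt = −0.0158 √h.
This is separable: 2 d(√h)/dt = −0.0158/A, so √h = √h₀ − (0.0158/(2A)) t.
√h = √3.56 − 0.0158·815/(2·4.82) = 1.8868 − 1.3358 = 0.55101.
h = 0.55101² = 0.30361 m.

0.304 m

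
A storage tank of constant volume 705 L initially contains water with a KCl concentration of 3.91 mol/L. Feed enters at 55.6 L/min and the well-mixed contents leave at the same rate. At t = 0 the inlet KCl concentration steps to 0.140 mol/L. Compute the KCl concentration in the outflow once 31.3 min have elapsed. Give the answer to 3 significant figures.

Species balance on the tank: V dC/dt = Q(C_in − C).
So dC/dt = (C_in − C)/τ with τ = V/Q = 705/55.6 = 12.680 min.
This is linear first-order; C(t) = C_in + (C₀ − C_in) e^(−t/τ).
C(31.3) = 0.140 + (3.91 − 0.140)·e^(−31.3/12.680) = 0.140 + (3.7700)·0.084713 = 0.45937 mol/L.

0.459 mol/L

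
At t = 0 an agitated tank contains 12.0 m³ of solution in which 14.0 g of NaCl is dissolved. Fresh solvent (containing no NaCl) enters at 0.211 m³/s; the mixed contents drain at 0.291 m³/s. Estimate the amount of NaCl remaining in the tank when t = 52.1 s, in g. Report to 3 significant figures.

Total volume: dV/dt = Q_in − Q_out = -0.080000 m³/s, so V(t) = 12.0 − 0.080000 t and V(52.1) = 7.8320 m³.
No NaCl enters, so dm/dt = −Q_out · (m/V).
dm/m = −Q_out dt/(V₀ − 0.080000 t); integrating gives ln(m/m₀) = −(Q_out/(Q_in−Q_out)) ln(V/V₀).
m = m₀ (V₀/V)^(Q_out/(Q_in−Q_out)) = 14.0 × (12.0/7.8320)^(-3.6375) = 2.9653 g.

2.97 g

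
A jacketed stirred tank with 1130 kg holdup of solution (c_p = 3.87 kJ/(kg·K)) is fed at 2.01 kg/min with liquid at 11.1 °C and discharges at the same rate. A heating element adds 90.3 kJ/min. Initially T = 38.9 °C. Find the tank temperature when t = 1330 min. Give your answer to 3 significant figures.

M c_p dT/dt = ṁ c_p (T_in − T) + Q̇.
τ = M/ṁ = 562.19 min; T_ss = T_in + Q̇/(ṁ c_p) = 11.1 + 90.3/(2.01·3.87) = 22.709 °C.
This is linear first-order; T(t) = T_ss + (T₀ − T_ss) e^(−t/τ).
T(1330) = 22.709 + (16.191)·e^(−1330/562.19) = 22.709 + (16.191)·0.093879 = 24.229 °C.

24.2 °C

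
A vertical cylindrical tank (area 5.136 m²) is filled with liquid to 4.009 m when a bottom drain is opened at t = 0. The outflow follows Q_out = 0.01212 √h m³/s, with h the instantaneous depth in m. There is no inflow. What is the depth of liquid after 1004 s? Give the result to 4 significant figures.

Accumulation of liquid (constant cross-section A): A dh/dt = −0.01212 √h.
∫ h^(−1/2) dh = −(0.01212/A) ∫ dt, giving 2√h = 2√h₀ − (0.01212/A) t.
√h = √4.009 − 0.01212·1004/(2·5.136) = 2.00225 − 1.18463 = 0.817623.
h = 0.817623² = 0.668507 m.

0.6685 m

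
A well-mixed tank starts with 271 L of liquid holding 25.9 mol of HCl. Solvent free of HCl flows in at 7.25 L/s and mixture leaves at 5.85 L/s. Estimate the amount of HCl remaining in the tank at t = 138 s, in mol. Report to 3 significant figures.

Total volume: dV/dt = Q_in − Q_out = 1.4000 L/s, so V(t) = 271 + 1.4000 t and V(138) = 464.20 L.
Solute balance: dm/dt = 0 − Q_out C = −Q_out m/V(t).
dm/m = −Q_out dt/(V₀ + 1.4000 t); integrating gives ln(m/m₀) = −(Q_out/(Q_in−Q_out)) ln(V/V₀).
m = m₀ (V₀/V)^(Q_out/(Q_in−Q_out)) = 25.9 × (271/464.20)^(4.1786) = 2.7329 mol.

2.73 mol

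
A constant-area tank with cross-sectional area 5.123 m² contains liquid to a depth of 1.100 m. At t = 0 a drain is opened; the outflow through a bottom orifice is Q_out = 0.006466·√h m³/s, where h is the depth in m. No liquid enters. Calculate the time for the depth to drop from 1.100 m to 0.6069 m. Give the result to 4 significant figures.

427.5 s

Unsteady balance on liquid volume: A dh/dt = −0.006466 √h.
This is separable: 2 d(√h)/dt = −0.006466/A, so √h = √h₀ − (0.006466/(2A)) t.
t = 2A(√h₀ − √h)/0.006466 = 2·5.123·(√1.100 − √0.6069)/0.006466
  = 10.2460 × (1.04881 − 0.779038) / 0.006466 = 427.478 s.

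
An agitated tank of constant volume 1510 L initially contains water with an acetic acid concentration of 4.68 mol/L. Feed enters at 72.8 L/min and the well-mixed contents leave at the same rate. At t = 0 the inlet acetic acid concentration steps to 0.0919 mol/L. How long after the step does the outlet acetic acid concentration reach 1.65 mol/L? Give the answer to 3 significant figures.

Species balance: V dC/dt = Q(C_in − C) ⇒ τ = V/Q = 20.742 min.
C(t) = C_in + (C₀ − C_in) e^(−t/τ). Set C = 1.65 and solve for t:
e^(−t/τ) = (C − C_in)/(C₀ − C_in) = (1.65 − 0.0919)/(4.68 − 0.0919) = 0.33960
t = −τ ln(…) = 20.742 × 1.0800 = 22.401 min.

22.4 min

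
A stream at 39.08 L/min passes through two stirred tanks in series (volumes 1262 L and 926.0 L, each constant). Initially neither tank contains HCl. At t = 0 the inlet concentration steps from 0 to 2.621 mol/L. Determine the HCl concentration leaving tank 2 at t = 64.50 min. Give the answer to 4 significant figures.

Time constants: τᵢ = Vᵢ/Q for each well-mixed tank.
τ₁ = 1262/39.08 = 32.2927 min; τ₂ = 926.0/39.08 = 23.6950 min.
Tank 1: C₁ = C_in(1 − e^(−t/τ₁)). Tank 2 (τ₁ ≠ τ₂): C₂ = C_in[1 − (τ₁ e^(−t/τ₁) − τ₂ e^(−t/τ₂))/(τ₁ − τ₂)].
At t = 64.50: e^(−t/τ₁) = 0.135694, e^(−t/τ₂) = 0.0657369.
C₂ = 2.621·[1 − (32.2927·0.135694 − 23.6950·0.0657369)/(8.59775)] = 2.621·0.671508 = 1.76002 mol/L.

1.760 mol/L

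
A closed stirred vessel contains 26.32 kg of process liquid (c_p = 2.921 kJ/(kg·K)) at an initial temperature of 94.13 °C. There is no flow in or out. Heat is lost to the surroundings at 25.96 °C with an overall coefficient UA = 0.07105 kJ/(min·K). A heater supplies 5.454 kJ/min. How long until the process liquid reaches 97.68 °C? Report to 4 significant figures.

576.7 min

Lumped-capacitance energy balance: M c_p dT/dt = UA(T_amb − T) + Q̇.
τ = M c_p/UA = 1082.07 min; T_ss = T_amb + Q̇/UA = 25.96 + 5.454/0.07105 = 102.723 °C.
T(t) = T_ss + (T₀ − T_ss)e^(−t/τ); set T = 97.68:
t = −τ ln[(T − T_ss)/(T₀ − T_ss)] = −1082.07 · ln(0.586865) = 576.697 min.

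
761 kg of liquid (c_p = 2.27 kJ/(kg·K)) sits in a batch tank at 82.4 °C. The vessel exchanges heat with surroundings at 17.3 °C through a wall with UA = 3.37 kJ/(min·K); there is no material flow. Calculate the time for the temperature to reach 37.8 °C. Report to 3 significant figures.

Heat balance on the well-mixed liquid: M c_p dT/dt = −UA(T − T_amb).
τ = M c_p/UA = 512.60 min; T_ss = T_amb = 17.300 °C.
T(t) = T_ss + (T₀ − T_ss)e^(−t/τ); set T = 37.8:
t = −τ ln[(T − T_ss)/(T₀ − T_ss)] = −512.60 · ln(0.31490) = 592.31 min.

592 min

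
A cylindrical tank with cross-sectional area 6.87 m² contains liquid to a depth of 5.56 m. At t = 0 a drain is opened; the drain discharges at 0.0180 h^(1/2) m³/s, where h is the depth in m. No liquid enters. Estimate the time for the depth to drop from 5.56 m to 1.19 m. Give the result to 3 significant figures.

967 s

Accumulation of liquid (constant cross-section A): A dh/dt = −0.0180 √h.
Separate and integrate: 2(√h − √h₀) = −(0.0180/A) t.
t = 2A(√h₀ − √h)/0.0180 = 2·6.87·(√5.56 − √1.19)/0.0180
  = 13.740 × (2.3580 − 1.0909) / 0.0180 = 967.22 s.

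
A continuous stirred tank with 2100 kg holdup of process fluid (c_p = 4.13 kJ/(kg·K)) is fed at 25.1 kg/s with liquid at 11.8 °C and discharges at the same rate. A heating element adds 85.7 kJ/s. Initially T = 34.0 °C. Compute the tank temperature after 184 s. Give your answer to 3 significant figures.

15.0 °C

M c_p dT/dt = ṁ c_p (T_in − T) + Q̇.
τ = M/ṁ = 83.665 s; T_ss = T_in + Q̇/(ṁ c_p) = 11.8 + 85.7/(25.1·4.13) = 12.627 °C.
T approaches T_ss exponentially: T(t) = T_ss + (T₀ − T_ss) e^(−t/τ).
T(184) = 12.627 + (21.373)·e^(−184/83.665) = 12.627 + (21.373)·0.11089 = 14.997 °C.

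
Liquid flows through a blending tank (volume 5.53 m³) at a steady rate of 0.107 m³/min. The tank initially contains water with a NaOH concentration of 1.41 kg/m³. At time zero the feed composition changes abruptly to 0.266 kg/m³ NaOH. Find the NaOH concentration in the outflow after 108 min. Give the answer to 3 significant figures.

Transient balance on the dissolved component: V dC/dt = Q(C_in − C).
Time constant τ = V/Q = 5.53/0.107 = 51.682 min.
C approaches C_in exponentially: C(t) = C_in + (C₀ − C_in) e^(−t/τ).
C(108) = 0.266 + (1.41 − 0.266)·e^(−108/51.682) = 0.266 + (1.1440)·0.12373 = 0.40754 kg/m³.

0.408 kg/m³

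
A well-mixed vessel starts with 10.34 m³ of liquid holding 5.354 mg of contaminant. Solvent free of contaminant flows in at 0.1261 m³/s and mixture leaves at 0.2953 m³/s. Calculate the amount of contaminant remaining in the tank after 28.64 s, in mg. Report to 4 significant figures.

Let m(t) be the amount of contaminant. Volume: V(t) = V₀ + (Q_in − Q_out) t = 10.34 − 0.169200 t; V(28.64) = 5.49411 m³.
Solute balance: dm/dt = 0 − Q_out C = −Q_out m/V(t).
Separate: dm/m = −Q_out dt/V(t) ⇒ ln(m/m₀) = −(Q_out/(Q_in−Q_out)) ln(V/V₀).
m = m₀ (V₀/V)^(Q_out/(Q_in−Q_out)) = 5.354 × (10.34/5.49411)^(-1.74527) = 1.77577 mg.

1.776 mg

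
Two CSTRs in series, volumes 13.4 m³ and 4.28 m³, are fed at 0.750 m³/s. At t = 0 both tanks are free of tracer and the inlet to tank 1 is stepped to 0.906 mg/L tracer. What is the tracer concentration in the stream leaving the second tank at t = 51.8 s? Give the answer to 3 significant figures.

Each tank obeys Vᵢ dCᵢ/dt = Q(Cᵢ₋₁ − Cᵢ), so τᵢ = Vᵢ/Q.
τ₁ = 13.4/0.750 = 17.867 s; τ₂ = 4.28/0.750 = 5.7067 s.
Solving the cascade with C₁(0)=C₂(0)=0 gives C₂(t) = C_in[1 − (τ₁ e^(−t/τ₁) − τ₂ e^(−t/τ₂))/(τ₁ − τ₂)].
At t = 51.8: e^(−t/τ₁) = 0.055064, e^(−t/τ₂) = 0.00011425.
C₂ = 0.906·[1 − (17.867·0.055064 − 5.7067·0.00011425)/(12.160)] = 0.906·0.91915 = 0.83275 mg/L.

0.833 mg/L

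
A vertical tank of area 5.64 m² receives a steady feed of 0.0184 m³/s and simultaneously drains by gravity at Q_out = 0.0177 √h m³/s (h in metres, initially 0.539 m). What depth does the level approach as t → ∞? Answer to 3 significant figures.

A dh/dt = Q_in − 0.0177 √h. Steady state requires inflow = outflow:
Q_in = 0.0177 √h_ss ⇒ √h_ss = 0.0184/0.0177 = 1.0395.
h_ss = 1.0395² = 1.0807 m. (Since h₀ = 0.539 m < h_ss, the level will rise toward this value.)

1.08 m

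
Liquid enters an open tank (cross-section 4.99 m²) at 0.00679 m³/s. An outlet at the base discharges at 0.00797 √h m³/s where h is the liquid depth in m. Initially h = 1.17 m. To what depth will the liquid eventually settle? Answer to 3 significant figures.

0.726 m

A dh/dt = Q_in − 0.00797 √h. Steady state requires inflow = outflow:
Q_in = 0.00797 √h_ss ⇒ √h_ss = 0.00679/0.00797 = 0.85194.
h_ss = 0.85194² = 0.72581 m. (Since h₀ = 1.17 m > h_ss, the level will fall toward this value.)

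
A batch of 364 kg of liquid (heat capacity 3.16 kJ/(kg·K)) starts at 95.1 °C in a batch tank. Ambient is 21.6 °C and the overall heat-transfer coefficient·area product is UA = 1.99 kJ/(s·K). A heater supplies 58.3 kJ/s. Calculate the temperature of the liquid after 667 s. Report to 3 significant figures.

64.8 °C

M c_p dT/dt = −UA(T − T_amb) + Q̇.
dT/dt = (T_ss − T)/τ with T_ss = T_amb + Q̇/UA = 21.6 + 58.3/1.99 = 50.896 °C, τ = M c_p/UA = 364·3.16/1.99 = 578.01 s.
Integrating: T(t) = T_ss + (T₀ − T_ss) e^(−t/τ).
T(667) = 50.896 + (44.204)·0.31539 = 64.838 °C.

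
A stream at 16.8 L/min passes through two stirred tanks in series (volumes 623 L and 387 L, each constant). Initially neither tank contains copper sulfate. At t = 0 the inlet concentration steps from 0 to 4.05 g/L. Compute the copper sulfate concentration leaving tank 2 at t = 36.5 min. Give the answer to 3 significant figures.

1.42 g/L

Species balance on tank i: dCᵢ/dt = (Cᵢ₋₁ − Cᵢ)/τᵢ with τᵢ = Vᵢ/Q.
τ₁ = 623/16.8 = 37.083 min; τ₂ = 387/16.8 = 23.036 min.
Tank 1: C₁ = C_in(1 − e^(−t/τ₁)). Tank 2 (τ₁ ≠ τ₂): C₂ = C_in[1 − (τ₁ e^(−t/τ₁) − τ₂ e^(−t/τ₂))/(τ₁ − τ₂)].
At t = 36.5: e^(−t/τ₁) = 0.37371, e^(−t/τ₂) = 0.20505.
C₂ = 4.05·[1 − (37.083·0.37371 − 23.036·0.20505)/(14.048)] = 4.05·0.34971 = 1.4163 g/L.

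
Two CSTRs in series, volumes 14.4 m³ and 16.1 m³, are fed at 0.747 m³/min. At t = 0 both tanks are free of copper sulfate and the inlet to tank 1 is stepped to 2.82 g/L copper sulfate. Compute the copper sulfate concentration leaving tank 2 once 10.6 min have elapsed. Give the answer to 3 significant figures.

Each tank obeys Vᵢ dCᵢ/dt = Q(Cᵢ₋₁ − Cᵢ), so τᵢ = Vᵢ/Q.
τ₁ = 14.4/0.747 = 19.277 min; τ₂ = 16.1/0.747 = 21.553 min.
Tank 1: C₁ = C_in(1 − e^(−t/τ₁)). Tank 2 (τ₁ ≠ τ₂): C₂ = C_in[1 − (τ₁ e^(−t/τ₁) − τ₂ e^(−t/τ₂))/(τ₁ − τ₂)].
At t = 10.6: e^(−t/τ₁) = 0.57702, e^(−t/τ₂) = 0.61152.
C₂ = 2.82·[1 − (19.277·0.57702 − 21.553·0.61152)/(-2.2758)] = 2.82·0.096296 = 0.27156 g/L.

0.272 g/L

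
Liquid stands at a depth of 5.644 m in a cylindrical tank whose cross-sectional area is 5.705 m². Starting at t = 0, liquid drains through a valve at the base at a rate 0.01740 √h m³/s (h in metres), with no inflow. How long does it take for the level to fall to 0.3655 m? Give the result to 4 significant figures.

1161 s

With no inflow, A dh/dt = −0.01740 √h.
This is separable: 2 d(√h)/dt = −0.01740/A, so √h = √h₀ − (0.01740/(2A)) t.
t = 2A(√h₀ − √h)/0.01740 = 2·5.705·(√5.644 − √0.3655)/0.01740
  = 11.4100 × (2.37571 − 0.604566) / 0.01740 = 1161.42 s.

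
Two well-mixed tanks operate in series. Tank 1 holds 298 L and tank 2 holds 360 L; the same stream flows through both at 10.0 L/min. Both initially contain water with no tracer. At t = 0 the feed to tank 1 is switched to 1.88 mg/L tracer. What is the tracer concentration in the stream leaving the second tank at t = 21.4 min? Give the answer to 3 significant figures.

0.262 mg/L

Time constants: τᵢ = Vᵢ/Q for each well-mixed tank.
τ₁ = 298/10.0 = 29.800 min; τ₂ = 360/10.0 = 36.000 min.
Tank 1: C₁ = C_in(1 − e^(−t/τ₁)). Tank 2 (τ₁ ≠ τ₂): C₂ = C_in[1 − (τ₁ e^(−t/τ₁) − τ₂ e^(−t/τ₂))/(τ₁ − τ₂)].
At t = 21.4: e^(−t/τ₁) = 0.48767, e^(−t/τ₂) = 0.55187.
C₂ = 1.88·[1 − (29.800·0.48767 − 36.000·0.55187)/(-6.2000)] = 1.88·0.13955 = 0.26236 mg/L.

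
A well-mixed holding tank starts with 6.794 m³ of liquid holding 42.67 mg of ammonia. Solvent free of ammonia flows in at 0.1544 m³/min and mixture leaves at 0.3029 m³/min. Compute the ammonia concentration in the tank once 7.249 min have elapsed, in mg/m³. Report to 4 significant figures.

Let m(t) be the amount of ammonia. Volume: V(t) = V₀ + (Q_in − Q_out) t = 6.794 − 0.148500 t; V(7.249) = 5.71752 m³.
Solute balance: dm/dt = 0 − Q_out C = −Q_out m/V(t).
Separate: dm/m = −Q_out dt/V(t) ⇒ ln(m/m₀) = −(Q_out/(Q_in−Q_out)) ln(V/V₀).
m = m₀ (V₀/V)^(Q_out/(Q_in−Q_out)) = 42.67 × (6.794/5.71752)^(-2.03973) = 30.0131 mg.
C = m/V = 30.0131/5.71752 = 5.24932 mg/m³.

5.249 mg/m³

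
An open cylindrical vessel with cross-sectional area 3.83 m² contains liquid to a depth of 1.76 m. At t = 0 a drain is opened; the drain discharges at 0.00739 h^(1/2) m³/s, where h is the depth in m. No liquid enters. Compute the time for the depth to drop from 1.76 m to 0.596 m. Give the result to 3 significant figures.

Mass balance (ρ constant): A dh/dt = −0.00739 √h.
Separate and integrate: 2(√h − √h₀) = −(0.00739/A) t.
t = 2A(√h₀ − √h)/0.00739 = 2·3.83·(√1.76 − √0.596)/0.00739
  = 7.6600 × (1.3266 − 0.77201) / 0.00739 = 574.90 s.

575 s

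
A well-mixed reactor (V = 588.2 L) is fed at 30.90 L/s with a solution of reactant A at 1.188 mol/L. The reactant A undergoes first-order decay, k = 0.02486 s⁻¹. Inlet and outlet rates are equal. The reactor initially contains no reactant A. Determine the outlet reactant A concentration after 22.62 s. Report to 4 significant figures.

0.6664 mol/L

V dC/dt = Q(C_in − C) − k V C.
This is linear with rate a = Q/V + k = 0.0773932 s⁻¹.
C_ss = Q C_in/(Q + kV) = 0.806394 mol/L; C(t) = C_ss + (C₀ − C_ss) e^(−a t).
C(22.62) = 0.806394 + (-0.806394)·e^(−0.0773932·22.62) = 0.806394 + (-0.806394)·0.173664 = 0.666353 mol/L.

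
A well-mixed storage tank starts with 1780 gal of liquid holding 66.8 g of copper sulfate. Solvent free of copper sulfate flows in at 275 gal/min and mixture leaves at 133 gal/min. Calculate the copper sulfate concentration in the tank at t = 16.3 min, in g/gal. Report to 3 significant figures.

0.00748 g/gal

Total volume: dV/dt = Q_in − Q_out = 142.00 gal/min, so V(t) = 1780 + 142.00 t and V(16.3) = 4094.6 gal.
No copper sulfate enters, so dm/dt = −Q_out · (m/V).
dm/m = −Q_out dt/(V₀ + 142.00 t); integrating gives ln(m/m₀) = −(Q_out/(Q_in−Q_out)) ln(V/V₀).
m = m₀ (V₀/V)^(Q_out/(Q_in−Q_out)) = 66.8 × (1780/4094.6)^(0.93662) = 30.614 g.
C = m/V = 30.614/4094.6 = 0.0074766 g/gal.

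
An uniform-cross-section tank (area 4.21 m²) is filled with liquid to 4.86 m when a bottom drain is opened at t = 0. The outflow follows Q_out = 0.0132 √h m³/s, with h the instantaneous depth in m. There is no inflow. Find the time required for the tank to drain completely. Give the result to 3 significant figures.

Volume balance on the tank: A dh/dt = −0.0132 √h.
This is separable: 2 d(√h)/dt = −0.0132/A, so √h = √h₀ − (0.0132/(2A)) t.
Tank is empty when √h = 0: t_empty = 2A√h₀/0.0132.
t_empty = 2·4.21·√4.86/0.0132 = 8.4200·2.2045/0.0132 = 1406.2 s.

1410 s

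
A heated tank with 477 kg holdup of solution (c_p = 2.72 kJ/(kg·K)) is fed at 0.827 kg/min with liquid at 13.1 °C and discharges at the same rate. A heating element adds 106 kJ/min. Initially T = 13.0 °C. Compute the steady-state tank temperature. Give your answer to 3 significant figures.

Energy balance: M c_p dT/dt = ṁ c_p (T_in − T) + 106.
At steady state dT/dt = 0 ⇒ T_ss = T_in + Q̇/(ṁ c_p) = 13.1 + 106/(0.827·2.72) = 60.223 °C.

60.2 °C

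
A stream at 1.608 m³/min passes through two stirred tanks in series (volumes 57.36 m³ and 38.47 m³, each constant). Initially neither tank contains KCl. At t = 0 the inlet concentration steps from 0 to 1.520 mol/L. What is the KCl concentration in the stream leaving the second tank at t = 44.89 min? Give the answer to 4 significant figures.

Species balance on tank i: dCᵢ/dt = (Cᵢ₋₁ − Cᵢ)/τᵢ with τᵢ = Vᵢ/Q.
τ₁ = 57.36/1.608 = 35.6716 min; τ₂ = 38.47/1.608 = 23.9241 min.
Tank 1: C₁ = C_in(1 − e^(−t/τ₁)). Tank 2 (τ₁ ≠ τ₂): C₂ = C_in[1 − (τ₁ e^(−t/τ₁) − τ₂ e^(−t/τ₂))/(τ₁ − τ₂)].
At t = 44.89: e^(−t/τ₁) = 0.284102, e^(−t/τ₂) = 0.153148.
C₂ = 1.520·[1 − (35.6716·0.284102 − 23.9241·0.153148)/(11.7475)] = 1.520·0.449208 = 0.682796 mol/L.

0.6828 mol/L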